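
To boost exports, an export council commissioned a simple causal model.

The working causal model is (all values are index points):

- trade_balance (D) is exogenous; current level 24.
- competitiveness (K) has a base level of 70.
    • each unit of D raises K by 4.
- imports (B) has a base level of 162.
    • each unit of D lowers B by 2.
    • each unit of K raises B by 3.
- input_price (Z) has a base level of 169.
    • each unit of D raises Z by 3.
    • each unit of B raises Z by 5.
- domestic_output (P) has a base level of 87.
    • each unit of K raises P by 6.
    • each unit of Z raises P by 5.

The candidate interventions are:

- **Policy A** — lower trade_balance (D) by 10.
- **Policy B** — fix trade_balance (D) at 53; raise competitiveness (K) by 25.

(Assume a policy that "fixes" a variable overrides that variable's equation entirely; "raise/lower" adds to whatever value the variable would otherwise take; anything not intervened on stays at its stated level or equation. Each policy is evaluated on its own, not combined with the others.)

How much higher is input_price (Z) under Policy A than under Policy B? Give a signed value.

Policy A (D − 10):
  D = 24 − 10 = 14
  K = 70 + 4·14 = 126
  B = 162 − 2·14 + 3·126 = 512
  Z = 169 + 3·14 + 5·512 = 2771
Policy B (D := 53, K + 25):
  D = 53
  K = 70 + 4·53 (+25 from intervention) = 307
  B = 162 − 2·53 + 3·307 = 977
  Z = 169 + 3·53 + 5·977 = 5213
Z: 2771 − 5213 = -2442

-2442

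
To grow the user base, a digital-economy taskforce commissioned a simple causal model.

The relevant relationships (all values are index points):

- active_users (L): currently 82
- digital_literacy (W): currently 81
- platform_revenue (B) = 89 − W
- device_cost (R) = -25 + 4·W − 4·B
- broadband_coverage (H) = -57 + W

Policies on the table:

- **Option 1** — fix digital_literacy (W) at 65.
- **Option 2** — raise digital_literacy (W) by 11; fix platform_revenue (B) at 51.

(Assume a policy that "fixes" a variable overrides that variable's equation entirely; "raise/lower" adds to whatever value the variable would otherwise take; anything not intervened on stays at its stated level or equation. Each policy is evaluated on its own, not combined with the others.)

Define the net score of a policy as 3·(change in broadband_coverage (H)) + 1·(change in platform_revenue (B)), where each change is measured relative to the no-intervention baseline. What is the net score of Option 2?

76

Baseline:
  W = 81
  B = 89 − 81 = 8
  H = -57 + 81 = 24
Option 2 (W + 11, B := 51):
  W = 81 + 11 = 92
  B = 51
  H = -57 + 92 = 35
ΔH = 35 − 24 = 11; ΔB = 51 − 8 = 43
Score = 3·11 + 1·43 = 76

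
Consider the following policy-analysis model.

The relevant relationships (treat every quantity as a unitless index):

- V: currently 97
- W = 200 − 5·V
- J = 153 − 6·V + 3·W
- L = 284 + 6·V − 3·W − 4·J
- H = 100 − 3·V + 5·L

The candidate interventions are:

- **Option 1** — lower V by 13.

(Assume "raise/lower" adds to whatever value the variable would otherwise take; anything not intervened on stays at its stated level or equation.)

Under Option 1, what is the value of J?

Option 1 (V − 13):
  V = 97 − 13 = 84
  W = 200 − 5·84 = -220
  J = 153 − 6·84 + 3·(-220) = -1011

-1011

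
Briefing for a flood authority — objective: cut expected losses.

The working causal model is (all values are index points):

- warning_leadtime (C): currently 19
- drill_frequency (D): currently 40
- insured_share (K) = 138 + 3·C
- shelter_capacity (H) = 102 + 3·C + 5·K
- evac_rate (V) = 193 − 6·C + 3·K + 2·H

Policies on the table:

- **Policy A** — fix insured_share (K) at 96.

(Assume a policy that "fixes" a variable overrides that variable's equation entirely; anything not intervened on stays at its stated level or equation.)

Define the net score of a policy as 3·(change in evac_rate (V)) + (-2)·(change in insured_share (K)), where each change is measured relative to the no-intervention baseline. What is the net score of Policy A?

Baseline:
  C = 19
  K = 138 + 3·19 = 195
  H = 102 + 3·19 + 5·195 = 1134
  V = 193 − 6·19 + 3·195 + 2·1134 = 2932
Policy A (K := 96):
  C = 19
  K = 96
  H = 102 + 3·19 + 5·96 = 639
  V = 193 − 6·19 + 3·96 + 2·639 = 1645
ΔV = 1645 − 2932 = -1287; ΔK = 96 − 195 = -99
Score = 3·(-1287) + (-2)·(-99) = -3663

-3663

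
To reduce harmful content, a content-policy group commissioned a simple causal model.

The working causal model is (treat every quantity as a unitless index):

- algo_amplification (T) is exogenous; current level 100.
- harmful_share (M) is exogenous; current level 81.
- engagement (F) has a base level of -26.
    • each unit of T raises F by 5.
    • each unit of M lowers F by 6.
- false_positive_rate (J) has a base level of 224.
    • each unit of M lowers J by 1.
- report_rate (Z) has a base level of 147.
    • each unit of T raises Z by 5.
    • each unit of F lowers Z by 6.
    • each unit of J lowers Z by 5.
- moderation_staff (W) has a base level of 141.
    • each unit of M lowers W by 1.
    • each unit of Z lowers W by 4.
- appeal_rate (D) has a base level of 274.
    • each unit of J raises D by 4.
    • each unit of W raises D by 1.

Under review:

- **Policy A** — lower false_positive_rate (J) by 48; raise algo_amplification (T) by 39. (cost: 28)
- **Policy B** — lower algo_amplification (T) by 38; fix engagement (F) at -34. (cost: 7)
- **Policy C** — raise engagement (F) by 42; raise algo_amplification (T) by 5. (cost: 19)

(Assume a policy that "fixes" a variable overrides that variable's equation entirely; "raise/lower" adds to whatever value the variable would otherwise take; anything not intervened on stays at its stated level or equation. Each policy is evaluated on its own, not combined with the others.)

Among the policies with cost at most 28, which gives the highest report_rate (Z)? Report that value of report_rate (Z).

-54

Policy A (J − 48, T + 39):
  T = 100 + 39 = 139
  M = 81
  F = -26 + 5·139 − 6·81 = 183
  J = 224 − 81 (−48 from intervention) = 95
  Z = 147 + 5·139 − 6·183 − 5·95 = -731
Policy B (T − 38, F := -34):
  T = 100 − 38 = 62
  M = 81
  F = -34
  J = 224 − 81 = 143
  Z = 147 + 5·62 − 6·(-34) − 5·143 = -54
Policy C (F + 42, T + 5):
  T = 100 + 5 = 105
  M = 81
  F = -26 + 5·105 − 6·81 (+42 from intervention) = 55
  J = 224 − 81 = 143
  Z = 147 + 5·105 − 6·55 − 5·143 = -373
Comparing — Policy A: Z=-731, Policy B: Z=-54, Policy C: Z=-373. Highest is -54 (Policy B).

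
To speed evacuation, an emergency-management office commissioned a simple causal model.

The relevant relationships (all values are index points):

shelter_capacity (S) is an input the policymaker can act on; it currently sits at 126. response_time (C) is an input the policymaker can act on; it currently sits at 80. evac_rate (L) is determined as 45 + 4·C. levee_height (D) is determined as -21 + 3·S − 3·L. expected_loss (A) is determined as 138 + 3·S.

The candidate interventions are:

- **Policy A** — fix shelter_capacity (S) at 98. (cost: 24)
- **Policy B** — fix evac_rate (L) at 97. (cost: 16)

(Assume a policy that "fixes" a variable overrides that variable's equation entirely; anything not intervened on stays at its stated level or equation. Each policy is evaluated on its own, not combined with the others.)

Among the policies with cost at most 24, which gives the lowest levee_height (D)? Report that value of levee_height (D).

Policy A (S := 98):
  S = 98
  C = 80
  L = 45 + 4·80 = 365
  D = -21 + 3·98 − 3·365 = -822
Policy B (L := 97):
  S = 126
  C = 80
  L = 97
  D = -21 + 3·126 − 3·97 = 66
Comparing — Policy A: D=-822, Policy B: D=66. Lowest is -822 (Policy A).

-822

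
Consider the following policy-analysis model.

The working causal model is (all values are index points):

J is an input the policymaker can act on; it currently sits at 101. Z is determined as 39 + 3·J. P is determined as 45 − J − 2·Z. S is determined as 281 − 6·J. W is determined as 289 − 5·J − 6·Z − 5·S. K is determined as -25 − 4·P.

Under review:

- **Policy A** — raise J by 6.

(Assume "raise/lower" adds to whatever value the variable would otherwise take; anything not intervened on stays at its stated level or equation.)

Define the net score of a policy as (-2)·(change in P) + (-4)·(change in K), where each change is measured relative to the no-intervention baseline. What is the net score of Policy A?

Baseline:
  J = 101
  Z = 39 + 3·101 = 342
  P = 45 − 101 − 2·342 = -740
  K = -25 − 4·(-740) = 2935
Policy A (J + 6):
  J = 101 + 6 = 107
  Z = 39 + 3·107 = 360
  P = 45 − 107 − 2·360 = -782
  K = -25 − 4·(-782) = 3103
ΔP = -782 − (-740) = -42; ΔK = 3103 − 2935 = 168
Score = (-2)·(-42) + (-4)·168 = -588

-588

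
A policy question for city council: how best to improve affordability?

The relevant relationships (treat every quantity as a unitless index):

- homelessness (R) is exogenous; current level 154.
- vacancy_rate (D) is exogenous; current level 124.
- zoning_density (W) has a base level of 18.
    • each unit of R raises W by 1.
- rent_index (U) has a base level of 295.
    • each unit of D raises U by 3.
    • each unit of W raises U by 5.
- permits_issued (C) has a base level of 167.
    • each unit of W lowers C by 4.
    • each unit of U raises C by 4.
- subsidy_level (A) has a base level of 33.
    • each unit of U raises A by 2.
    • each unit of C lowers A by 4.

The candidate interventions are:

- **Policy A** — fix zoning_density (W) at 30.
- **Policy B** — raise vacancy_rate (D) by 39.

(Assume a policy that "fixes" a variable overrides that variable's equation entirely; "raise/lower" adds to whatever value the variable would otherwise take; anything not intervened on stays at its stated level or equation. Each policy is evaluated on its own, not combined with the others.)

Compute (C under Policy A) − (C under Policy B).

Policy A (W := 30):
  R = 154
  D = 124
  W = 30
  U = 295 + 3·124 + 5·30 = 817
  C = 167 − 4·30 + 4·817 = 3315
Policy B (D + 39):
  R = 154
  D = 124 + 39 = 163
  W = 18 + 154 = 172
  U = 295 + 3·163 + 5·172 = 1644
  C = 167 − 4·172 + 4·1644 = 6055
C: 3315 − 6055 = -2740

-2740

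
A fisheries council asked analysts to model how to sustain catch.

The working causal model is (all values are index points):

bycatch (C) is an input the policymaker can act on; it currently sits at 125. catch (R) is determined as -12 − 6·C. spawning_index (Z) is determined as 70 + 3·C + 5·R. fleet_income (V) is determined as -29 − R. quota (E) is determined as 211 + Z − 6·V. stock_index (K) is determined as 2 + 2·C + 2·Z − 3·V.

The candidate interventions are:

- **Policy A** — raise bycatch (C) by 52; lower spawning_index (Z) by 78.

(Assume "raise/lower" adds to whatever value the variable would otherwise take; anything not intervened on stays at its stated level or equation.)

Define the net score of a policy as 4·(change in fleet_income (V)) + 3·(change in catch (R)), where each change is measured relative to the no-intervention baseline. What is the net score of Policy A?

312

Baseline:
  C = 125
  R = -12 − 6·125 = -762
  V = -29 − (-762) = 733
Policy A (C + 52, Z − 78):
  C = 125 + 52 = 177
  R = -12 − 6·177 = -1074
  V = -29 − (-1074) = 1045
ΔV = 1045 − 733 = 312; ΔR = -1074 − (-762) = -312
Score = 4·312 + 3·(-312) = 312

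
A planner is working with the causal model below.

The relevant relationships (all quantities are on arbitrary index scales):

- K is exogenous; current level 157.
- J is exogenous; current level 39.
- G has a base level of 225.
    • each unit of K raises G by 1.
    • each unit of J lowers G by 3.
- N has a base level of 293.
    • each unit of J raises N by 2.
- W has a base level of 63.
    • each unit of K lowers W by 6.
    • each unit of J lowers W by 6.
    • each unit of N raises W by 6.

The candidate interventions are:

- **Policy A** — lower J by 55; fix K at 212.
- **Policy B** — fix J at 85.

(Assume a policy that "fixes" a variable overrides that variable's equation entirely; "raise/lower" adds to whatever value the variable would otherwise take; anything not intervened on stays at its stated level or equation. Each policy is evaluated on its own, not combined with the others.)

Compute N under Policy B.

Policy B (J := 85):
  J = 85
  N = 293 + 2·85 = 463

463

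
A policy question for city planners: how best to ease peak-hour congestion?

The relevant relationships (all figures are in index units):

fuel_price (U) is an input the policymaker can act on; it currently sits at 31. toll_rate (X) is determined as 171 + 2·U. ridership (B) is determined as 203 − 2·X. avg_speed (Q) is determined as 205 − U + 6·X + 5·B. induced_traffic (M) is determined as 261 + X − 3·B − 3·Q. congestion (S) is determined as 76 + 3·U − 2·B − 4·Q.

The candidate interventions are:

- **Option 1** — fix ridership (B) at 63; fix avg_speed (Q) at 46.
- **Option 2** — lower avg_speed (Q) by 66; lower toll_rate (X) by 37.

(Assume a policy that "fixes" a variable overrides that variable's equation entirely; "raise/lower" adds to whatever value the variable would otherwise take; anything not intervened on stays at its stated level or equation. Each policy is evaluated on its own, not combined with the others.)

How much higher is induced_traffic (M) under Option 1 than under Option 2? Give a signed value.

Option 1 (B := 63, Q := 46):
  U = 31
  X = 171 + 2·31 = 233
  B = 63
  Q = 46
  M = 261 + 233 − 3·63 − 3·46 = 167
Option 2 (Q − 66, X − 37):
  U = 31
  X = 171 + 2·31 (−37 from intervention) = 196
  B = 203 − 2·196 = -189
  Q = 205 − 31 + 6·196 + 5·(-189) (−66 from intervention) = 339
  M = 261 + 196 − 3·(-189) − 3·339 = 7
M: 167 − 7 = 160

160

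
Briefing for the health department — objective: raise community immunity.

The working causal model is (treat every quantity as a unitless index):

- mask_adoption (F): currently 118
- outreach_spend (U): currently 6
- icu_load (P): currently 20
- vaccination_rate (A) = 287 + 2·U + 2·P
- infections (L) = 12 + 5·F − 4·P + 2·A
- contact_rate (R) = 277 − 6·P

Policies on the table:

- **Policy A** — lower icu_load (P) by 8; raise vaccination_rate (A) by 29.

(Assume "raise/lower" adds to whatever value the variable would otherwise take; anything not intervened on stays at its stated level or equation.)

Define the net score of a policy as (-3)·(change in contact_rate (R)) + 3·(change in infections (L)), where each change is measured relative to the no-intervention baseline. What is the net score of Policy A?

Baseline:
  F = 118
  U = 6
  P = 20
  A = 287 + 2·6 + 2·20 = 339
  L = 12 + 5·118 − 4·20 + 2·339 = 1200
  R = 277 − 6·20 = 157
Policy A (P − 8, A + 29):
  F = 118
  U = 6
  P = 20 − 8 = 12
  A = 287 + 2·6 + 2·12 (+29 from intervention) = 352
  L = 12 + 5·118 − 4·12 + 2·352 = 1258
  R = 277 − 6·12 = 205
ΔR = 205 − 157 = 48; ΔL = 1258 − 1200 = 58
Score = (-3)·48 + 3·58 = 30

30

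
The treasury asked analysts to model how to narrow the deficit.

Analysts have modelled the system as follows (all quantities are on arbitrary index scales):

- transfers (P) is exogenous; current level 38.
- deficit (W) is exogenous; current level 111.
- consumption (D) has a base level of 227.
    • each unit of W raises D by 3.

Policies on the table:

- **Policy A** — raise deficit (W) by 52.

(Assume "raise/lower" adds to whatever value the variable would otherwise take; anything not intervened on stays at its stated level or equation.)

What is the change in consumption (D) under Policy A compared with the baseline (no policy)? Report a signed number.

156

Baseline:
  W = 111
  D = 227 + 3·111 = 560
Policy A (W + 52):
  W = 111 + 52 = 163
  D = 227 + 3·163 = 716
Change in D: 716 − 560 = 156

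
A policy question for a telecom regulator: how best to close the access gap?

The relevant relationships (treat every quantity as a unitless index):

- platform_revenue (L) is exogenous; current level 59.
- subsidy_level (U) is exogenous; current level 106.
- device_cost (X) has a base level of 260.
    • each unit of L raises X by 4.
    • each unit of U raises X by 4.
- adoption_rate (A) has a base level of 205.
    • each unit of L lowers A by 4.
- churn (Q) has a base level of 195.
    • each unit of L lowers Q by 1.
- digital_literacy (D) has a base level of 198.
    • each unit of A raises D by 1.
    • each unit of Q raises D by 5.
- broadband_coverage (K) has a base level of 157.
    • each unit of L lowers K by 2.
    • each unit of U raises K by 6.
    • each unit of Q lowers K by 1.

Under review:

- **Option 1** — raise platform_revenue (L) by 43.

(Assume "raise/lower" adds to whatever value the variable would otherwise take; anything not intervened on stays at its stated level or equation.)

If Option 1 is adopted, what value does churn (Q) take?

93

Option 1 (L + 43):
  L = 59 + 43 = 102
  Q = 195 − 102 = 93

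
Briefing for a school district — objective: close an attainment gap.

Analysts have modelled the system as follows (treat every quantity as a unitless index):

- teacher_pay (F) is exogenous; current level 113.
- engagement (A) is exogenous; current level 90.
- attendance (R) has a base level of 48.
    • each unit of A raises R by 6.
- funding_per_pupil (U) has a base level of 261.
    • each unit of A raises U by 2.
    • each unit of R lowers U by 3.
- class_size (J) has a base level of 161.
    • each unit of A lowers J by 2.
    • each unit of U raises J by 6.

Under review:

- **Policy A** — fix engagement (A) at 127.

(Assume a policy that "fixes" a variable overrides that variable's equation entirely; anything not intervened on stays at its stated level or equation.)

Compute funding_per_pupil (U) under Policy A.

-1915

Policy A (A := 127):
  A = 127
  R = 48 + 6·127 = 810
  U = 261 + 2·127 − 3·810 = -1915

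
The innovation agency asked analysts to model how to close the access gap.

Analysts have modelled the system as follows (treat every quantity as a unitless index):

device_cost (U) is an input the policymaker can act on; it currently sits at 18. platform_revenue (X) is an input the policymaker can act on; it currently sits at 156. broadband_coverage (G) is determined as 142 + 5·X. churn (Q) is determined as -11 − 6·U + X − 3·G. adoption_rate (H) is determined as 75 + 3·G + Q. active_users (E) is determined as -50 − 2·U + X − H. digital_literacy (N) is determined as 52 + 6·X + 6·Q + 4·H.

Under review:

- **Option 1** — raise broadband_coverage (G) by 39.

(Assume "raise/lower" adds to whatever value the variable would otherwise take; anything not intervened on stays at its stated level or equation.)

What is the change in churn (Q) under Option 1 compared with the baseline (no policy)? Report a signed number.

-117

Baseline:
  U = 18
  X = 156
  G = 142 + 5·156 = 922
  Q = -11 − 6·18 + 156 − 3·922 = -2729
Option 1 (G + 39):
  U = 18
  X = 156
  G = 142 + 5·156 (+39 from intervention) = 961
  Q = -11 − 6·18 + 156 − 3·961 = -2846
Change in Q: -2846 − (-2729) = -117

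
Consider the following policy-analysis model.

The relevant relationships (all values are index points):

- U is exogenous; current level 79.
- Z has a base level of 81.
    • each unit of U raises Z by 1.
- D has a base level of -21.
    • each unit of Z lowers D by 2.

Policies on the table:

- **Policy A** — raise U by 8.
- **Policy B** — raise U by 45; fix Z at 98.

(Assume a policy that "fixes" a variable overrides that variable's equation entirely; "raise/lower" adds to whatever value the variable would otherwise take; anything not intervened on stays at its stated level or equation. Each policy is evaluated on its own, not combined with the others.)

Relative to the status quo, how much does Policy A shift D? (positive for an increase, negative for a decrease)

Baseline:
  U = 79
  Z = 81 + 79 = 160
  D = -21 − 2·160 = -341
Policy A (U + 8):
  U = 79 + 8 = 87
  Z = 81 + 87 = 168
  D = -21 − 2·168 = -357
Change in D: -357 − (-341) = -16

-16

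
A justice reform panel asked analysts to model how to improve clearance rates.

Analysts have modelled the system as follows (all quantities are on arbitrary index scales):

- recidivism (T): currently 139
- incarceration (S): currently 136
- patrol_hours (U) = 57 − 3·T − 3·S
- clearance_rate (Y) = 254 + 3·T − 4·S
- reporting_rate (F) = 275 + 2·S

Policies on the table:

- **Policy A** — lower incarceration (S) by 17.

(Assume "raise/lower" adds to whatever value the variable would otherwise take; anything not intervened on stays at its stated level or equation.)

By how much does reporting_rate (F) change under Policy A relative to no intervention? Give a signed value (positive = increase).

Baseline:
  S = 136
  F = 275 + 2·136 = 547
Policy A (S − 17):
  S = 136 − 17 = 119
  F = 275 + 2·119 = 513
Change in F: 513 − 547 = -34

-34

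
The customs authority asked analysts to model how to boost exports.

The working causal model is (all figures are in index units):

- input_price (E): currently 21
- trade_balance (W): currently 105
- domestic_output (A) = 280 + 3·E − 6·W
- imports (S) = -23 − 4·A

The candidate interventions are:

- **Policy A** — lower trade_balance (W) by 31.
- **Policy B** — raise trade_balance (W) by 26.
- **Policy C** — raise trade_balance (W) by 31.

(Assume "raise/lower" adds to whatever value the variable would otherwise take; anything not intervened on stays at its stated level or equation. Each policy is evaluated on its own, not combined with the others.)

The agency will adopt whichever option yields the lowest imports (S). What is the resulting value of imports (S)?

381

Policy A (W − 31):
  E = 21
  W = 105 − 31 = 74
  A = 280 + 3·21 − 6·74 = -101
  S = -23 − 4·(-101) = 381
Policy B (W + 26):
  E = 21
  W = 105 + 26 = 131
  A = 280 + 3·21 − 6·131 = -443
  S = -23 − 4·(-443) = 1749
Policy C (W + 31):
  E = 21
  W = 105 + 31 = 136
  A = 280 + 3·21 − 6·136 = -473
  S = -23 − 4·(-473) = 1869
Comparing — Policy A: S=381, Policy B: S=1749, Policy C: S=1869. Lowest is 381 (Policy A).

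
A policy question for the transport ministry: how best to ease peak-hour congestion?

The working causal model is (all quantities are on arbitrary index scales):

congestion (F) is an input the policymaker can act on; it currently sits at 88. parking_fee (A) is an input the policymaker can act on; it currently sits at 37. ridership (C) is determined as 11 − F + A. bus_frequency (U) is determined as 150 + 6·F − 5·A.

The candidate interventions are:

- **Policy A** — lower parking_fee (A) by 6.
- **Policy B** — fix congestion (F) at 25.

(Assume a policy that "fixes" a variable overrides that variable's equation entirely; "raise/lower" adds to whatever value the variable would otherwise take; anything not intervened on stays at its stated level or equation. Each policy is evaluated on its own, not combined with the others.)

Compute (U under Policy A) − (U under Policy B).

Policy A (A − 6):
  F = 88
  A = 37 − 6 = 31
  U = 150 + 6·88 − 5·31 = 523
Policy B (F := 25):
  F = 25
  A = 37
  U = 150 + 6·25 − 5·37 = 115
U: 523 − 115 = 408

408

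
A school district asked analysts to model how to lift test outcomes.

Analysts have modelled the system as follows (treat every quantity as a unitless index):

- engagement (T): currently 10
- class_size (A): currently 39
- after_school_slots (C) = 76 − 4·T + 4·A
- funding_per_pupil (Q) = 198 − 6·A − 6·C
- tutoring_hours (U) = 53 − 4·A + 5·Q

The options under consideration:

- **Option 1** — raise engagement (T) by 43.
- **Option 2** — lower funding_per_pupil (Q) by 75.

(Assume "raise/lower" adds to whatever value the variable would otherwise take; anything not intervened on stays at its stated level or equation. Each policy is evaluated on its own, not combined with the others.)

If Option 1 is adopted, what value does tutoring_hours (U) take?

Option 1 (T + 43):
  T = 10 + 43 = 53
  A = 39
  C = 76 − 4·53 + 4·39 = 20
  Q = 198 − 6·39 − 6·20 = -156
  U = 53 − 4·39 + 5·(-156) = -883

-883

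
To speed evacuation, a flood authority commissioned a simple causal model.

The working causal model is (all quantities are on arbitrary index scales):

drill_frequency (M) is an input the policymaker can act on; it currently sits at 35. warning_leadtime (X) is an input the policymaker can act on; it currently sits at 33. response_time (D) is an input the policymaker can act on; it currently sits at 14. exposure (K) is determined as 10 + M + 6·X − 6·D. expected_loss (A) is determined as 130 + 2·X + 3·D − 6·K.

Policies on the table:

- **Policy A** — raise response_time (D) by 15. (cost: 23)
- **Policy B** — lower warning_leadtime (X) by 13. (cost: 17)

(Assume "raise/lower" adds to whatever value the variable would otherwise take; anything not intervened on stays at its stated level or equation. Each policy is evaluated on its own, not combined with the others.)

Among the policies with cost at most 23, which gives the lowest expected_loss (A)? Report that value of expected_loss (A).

Policy A (D + 15):
  M = 35
  X = 33
  D = 14 + 15 = 29
  K = 10 + 35 + 6·33 − 6·29 = 69
  A = 130 + 2·33 + 3·29 − 6·69 = -131
Policy B (X − 13):
  M = 35
  X = 33 − 13 = 20
  D = 14
  K = 10 + 35 + 6·20 − 6·14 = 81
  A = 130 + 2·20 + 3·14 − 6·81 = -274
Comparing — Policy A: A=-131, Policy B: A=-274. Lowest is -274 (Policy B).

-274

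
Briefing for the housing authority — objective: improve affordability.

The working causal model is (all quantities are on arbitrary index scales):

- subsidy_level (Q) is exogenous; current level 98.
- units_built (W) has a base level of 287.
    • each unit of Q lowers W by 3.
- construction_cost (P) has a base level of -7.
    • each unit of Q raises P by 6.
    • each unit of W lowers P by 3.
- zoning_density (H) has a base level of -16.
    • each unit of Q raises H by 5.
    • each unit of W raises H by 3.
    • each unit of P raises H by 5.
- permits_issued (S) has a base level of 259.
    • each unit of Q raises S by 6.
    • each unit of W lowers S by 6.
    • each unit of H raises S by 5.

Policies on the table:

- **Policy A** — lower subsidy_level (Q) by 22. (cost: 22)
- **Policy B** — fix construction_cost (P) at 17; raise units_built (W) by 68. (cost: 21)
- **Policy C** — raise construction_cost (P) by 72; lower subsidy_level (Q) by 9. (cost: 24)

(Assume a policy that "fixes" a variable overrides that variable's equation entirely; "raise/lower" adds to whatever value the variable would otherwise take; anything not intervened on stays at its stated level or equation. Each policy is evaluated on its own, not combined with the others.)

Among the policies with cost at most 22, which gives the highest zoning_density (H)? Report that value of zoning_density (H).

1901

Policy A (Q − 22):
  Q = 98 − 22 = 76
  W = 287 − 3·76 = 59
  P = -7 + 6·76 − 3·59 = 272
  H = -16 + 5·76 + 3·59 + 5·272 = 1901
Policy B (P := 17, W + 68):
  Q = 98
  W = 287 − 3·98 (+68 from intervention) = 61
  P = 17
  H = -16 + 5·98 + 3·61 + 5·17 = 742
Comparing — Policy A: H=1901, Policy B: H=742. Highest is 1901 (Policy A).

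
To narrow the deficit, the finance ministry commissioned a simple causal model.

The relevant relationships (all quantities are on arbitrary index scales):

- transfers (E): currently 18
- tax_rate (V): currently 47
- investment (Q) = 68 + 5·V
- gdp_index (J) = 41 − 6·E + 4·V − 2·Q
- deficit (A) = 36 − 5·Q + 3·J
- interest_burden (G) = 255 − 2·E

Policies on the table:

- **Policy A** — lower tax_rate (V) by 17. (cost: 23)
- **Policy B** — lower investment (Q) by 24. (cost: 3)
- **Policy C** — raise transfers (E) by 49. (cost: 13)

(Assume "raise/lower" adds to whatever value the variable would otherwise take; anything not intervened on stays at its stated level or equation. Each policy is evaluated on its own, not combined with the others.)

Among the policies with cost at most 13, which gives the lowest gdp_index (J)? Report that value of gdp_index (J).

-779

Policy B (Q − 24):
  E = 18
  V = 47
  Q = 68 + 5·47 (−24 from intervention) = 279
  J = 41 − 6·18 + 4·47 − 2·279 = -437
Policy C (E + 49):
  E = 18 + 49 = 67
  V = 47
  Q = 68 + 5·47 = 303
  J = 41 − 6·67 + 4·47 − 2·303 = -779
Comparing — Policy B: J=-437, Policy C: J=-779. Lowest is -779 (Policy C).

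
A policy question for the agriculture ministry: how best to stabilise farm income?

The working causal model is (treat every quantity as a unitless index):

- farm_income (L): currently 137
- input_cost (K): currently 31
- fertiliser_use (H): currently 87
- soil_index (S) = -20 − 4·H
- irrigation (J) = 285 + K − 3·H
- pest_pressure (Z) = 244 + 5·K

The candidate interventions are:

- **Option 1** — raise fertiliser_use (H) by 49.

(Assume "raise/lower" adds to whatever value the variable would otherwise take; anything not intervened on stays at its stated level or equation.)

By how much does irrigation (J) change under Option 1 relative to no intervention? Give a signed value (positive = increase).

-147

Baseline:
  K = 31
  H = 87
  J = 285 + 31 − 3·87 = 55
Option 1 (H + 49):
  K = 31
  H = 87 + 49 = 136
  J = 285 + 31 − 3·136 = -92
Change in J: -92 − 55 = -147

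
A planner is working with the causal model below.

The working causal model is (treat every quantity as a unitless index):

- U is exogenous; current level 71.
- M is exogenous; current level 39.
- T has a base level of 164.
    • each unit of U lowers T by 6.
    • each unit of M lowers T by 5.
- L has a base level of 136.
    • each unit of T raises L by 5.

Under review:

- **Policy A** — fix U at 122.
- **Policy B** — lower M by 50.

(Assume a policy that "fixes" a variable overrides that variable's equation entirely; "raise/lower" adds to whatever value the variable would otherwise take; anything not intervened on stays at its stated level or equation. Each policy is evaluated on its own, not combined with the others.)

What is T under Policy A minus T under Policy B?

-556

Policy A (U := 122):
  U = 122
  M = 39
  T = 164 − 6·122 − 5·39 = -763
Policy B (M − 50):
  U = 71
  M = 39 − 50 = -11
  T = 164 − 6·71 − 5·(-11) = -207
T: -763 − (-207) = -556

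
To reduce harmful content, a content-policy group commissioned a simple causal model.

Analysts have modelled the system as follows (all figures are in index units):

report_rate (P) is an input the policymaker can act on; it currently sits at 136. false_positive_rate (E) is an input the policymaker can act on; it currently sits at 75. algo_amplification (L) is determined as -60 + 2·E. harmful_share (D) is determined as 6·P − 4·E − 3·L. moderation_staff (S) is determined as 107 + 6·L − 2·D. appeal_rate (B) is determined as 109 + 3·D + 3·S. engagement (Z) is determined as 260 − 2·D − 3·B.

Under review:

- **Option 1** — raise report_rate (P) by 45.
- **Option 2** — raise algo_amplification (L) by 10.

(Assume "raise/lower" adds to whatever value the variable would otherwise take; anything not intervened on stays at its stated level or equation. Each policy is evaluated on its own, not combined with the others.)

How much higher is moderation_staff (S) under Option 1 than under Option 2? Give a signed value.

-660

Option 1 (P + 45):
  P = 136 + 45 = 181
  E = 75
  L = -60 + 2·75 = 90
  D = 0 + 6·181 − 4·75 − 3·90 = 516
  S = 107 + 6·90 − 2·516 = -385
Option 2 (L + 10):
  P = 136
  E = 75
  L = -60 + 2·75 (+10 from intervention) = 100
  D = 0 + 6·136 − 4·75 − 3·100 = 216
  S = 107 + 6·100 − 2·216 = 275
S: -385 − 275 = -660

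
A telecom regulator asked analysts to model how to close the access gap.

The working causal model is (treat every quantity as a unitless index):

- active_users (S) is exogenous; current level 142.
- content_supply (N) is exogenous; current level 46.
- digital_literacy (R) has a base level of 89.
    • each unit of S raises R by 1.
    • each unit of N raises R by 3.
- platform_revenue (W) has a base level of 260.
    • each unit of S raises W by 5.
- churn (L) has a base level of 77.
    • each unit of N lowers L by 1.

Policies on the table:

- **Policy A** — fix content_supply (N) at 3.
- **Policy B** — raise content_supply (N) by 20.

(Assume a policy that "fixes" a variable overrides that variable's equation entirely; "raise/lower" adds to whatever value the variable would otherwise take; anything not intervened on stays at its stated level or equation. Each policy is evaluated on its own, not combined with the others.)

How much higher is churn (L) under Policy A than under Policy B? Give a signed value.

63

Policy A (N := 3):
  N = 3
  L = 77 − 3 = 74
Policy B (N + 20):
  N = 46 + 20 = 66
  L = 77 − 66 = 11
L: 74 − 11 = 63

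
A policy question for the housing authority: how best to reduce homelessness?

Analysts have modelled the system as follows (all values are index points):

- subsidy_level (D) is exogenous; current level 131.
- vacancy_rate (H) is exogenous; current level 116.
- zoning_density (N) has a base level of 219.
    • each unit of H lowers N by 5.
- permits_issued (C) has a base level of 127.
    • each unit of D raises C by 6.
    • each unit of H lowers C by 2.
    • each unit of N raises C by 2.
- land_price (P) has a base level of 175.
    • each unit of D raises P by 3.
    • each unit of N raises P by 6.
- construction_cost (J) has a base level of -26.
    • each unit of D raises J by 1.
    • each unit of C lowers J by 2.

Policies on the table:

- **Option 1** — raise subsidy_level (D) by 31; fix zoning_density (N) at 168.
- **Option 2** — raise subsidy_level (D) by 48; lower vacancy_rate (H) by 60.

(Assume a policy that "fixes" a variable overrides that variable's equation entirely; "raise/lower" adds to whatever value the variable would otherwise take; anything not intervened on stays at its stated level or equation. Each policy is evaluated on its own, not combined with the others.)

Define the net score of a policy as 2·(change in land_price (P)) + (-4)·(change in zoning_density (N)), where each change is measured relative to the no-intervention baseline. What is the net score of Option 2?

2688

Baseline:
  D = 131
  H = 116
  N = 219 − 5·116 = -361
  P = 175 + 3·131 + 6·(-361) = -1598
Option 2 (D + 48, H − 60):
  D = 131 + 48 = 179
  H = 116 − 60 = 56
  N = 219 − 5·56 = -61
  P = 175 + 3·179 + 6·(-61) = 346
ΔP = 346 − (-1598) = 1944; ΔN = -61 − (-361) = 300
Score = 2·1944 + (-4)·300 = 2688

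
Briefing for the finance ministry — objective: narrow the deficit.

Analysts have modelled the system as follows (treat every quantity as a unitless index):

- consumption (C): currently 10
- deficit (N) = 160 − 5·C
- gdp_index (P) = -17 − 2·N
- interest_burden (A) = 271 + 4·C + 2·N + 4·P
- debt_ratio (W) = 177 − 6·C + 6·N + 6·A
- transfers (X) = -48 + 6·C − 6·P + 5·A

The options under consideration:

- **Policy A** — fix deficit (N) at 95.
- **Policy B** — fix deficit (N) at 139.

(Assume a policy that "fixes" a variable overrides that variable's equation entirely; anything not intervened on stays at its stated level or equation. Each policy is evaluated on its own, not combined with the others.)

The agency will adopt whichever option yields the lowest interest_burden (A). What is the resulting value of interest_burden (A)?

Policy A (N := 95):
  C = 10
  N = 95
  P = -17 − 2·95 = -207
  A = 271 + 4·10 + 2·95 + 4·(-207) = -327
Policy B (N := 139):
  C = 10
  N = 139
  P = -17 − 2·139 = -295
  A = 271 + 4·10 + 2·139 + 4·(-295) = -591
Comparing — Policy A: A=-327, Policy B: A=-591. Lowest is -591 (Policy B).

-591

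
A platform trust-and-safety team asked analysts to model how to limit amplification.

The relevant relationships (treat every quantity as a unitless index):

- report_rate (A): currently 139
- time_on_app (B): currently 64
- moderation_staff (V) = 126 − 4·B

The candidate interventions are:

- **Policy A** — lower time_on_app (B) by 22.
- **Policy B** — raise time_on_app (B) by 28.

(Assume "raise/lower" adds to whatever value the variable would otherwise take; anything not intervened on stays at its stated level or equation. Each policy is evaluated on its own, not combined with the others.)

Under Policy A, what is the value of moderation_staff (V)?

-42

Policy A (B − 22):
  B = 64 − 22 = 42
  V = 126 − 4·42 = -42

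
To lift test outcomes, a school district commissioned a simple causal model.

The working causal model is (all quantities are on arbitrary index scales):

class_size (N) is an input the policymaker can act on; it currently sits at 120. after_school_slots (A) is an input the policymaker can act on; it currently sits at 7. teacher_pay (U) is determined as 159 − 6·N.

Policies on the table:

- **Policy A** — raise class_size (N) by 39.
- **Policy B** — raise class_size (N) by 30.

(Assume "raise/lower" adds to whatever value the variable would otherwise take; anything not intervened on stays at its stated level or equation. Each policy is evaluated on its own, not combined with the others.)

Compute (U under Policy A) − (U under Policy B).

-54

Policy A (N + 39):
  N = 120 + 39 = 159
  U = 159 − 6·159 = -795
Policy B (N + 30):
  N = 120 + 30 = 150
  U = 159 − 6·150 = -741
U: -795 − (-741) = -54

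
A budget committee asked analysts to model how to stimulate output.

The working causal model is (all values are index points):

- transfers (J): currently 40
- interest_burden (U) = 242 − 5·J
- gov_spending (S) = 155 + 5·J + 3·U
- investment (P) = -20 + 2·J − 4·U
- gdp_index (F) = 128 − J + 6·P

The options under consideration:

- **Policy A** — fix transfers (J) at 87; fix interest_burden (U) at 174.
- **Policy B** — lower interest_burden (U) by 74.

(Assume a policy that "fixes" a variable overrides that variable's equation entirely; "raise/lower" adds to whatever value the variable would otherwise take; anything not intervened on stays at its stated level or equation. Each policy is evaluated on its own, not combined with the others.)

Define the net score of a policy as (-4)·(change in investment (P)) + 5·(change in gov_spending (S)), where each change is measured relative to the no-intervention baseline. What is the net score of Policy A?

4891

Baseline:
  J = 40
  U = 242 − 5·40 = 42
  S = 155 + 5·40 + 3·42 = 481
  P = -20 + 2·40 − 4·42 = -108
Policy A (J := 87, U := 174):
  J = 87
  U = 174
  S = 155 + 5·87 + 3·174 = 1112
  P = -20 + 2·87 − 4·174 = -542
ΔP = -542 − (-108) = -434; ΔS = 1112 − 481 = 631
Score = (-4)·(-434) + 5·631 = 4891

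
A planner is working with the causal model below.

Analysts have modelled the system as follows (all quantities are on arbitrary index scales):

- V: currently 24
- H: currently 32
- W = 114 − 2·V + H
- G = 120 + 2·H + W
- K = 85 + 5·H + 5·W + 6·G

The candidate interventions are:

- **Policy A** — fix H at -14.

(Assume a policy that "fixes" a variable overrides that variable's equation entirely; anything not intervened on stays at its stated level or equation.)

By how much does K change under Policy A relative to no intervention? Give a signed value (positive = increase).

-1288

Baseline:
  V = 24
  H = 32
  W = 114 − 2·24 + 32 = 98
  G = 120 + 2·32 + 98 = 282
  K = 85 + 5·32 + 5·98 + 6·282 = 2427
Policy A (H := -14):
  V = 24
  H = -14
  W = 114 − 2·24 + (-14) = 52
  G = 120 + 2·(-14) + 52 = 144
  K = 85 + 5·(-14) + 5·52 + 6·144 = 1139
Change in K: 1139 − 2427 = -1288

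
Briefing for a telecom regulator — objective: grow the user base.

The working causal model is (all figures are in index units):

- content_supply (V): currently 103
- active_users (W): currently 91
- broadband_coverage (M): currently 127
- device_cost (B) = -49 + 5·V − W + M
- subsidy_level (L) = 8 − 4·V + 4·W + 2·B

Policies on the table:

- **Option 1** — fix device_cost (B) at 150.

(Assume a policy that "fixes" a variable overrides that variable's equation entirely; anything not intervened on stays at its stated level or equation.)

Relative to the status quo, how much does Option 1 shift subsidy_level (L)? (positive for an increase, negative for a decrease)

-704

Baseline:
  V = 103
  W = 91
  M = 127
  B = -49 + 5·103 − 91 + 127 = 502
  L = 8 − 4·103 + 4·91 + 2·502 = 964
Option 1 (B := 150):
  V = 103
  W = 91
  M = 127
  B = 150
  L = 8 − 4·103 + 4·91 + 2·150 = 260
Change in L: 260 − 964 = -704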